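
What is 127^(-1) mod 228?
79

gcd(127, 228) = 1, so the inverse exists.
Extended Euclidean algorithm on (228, 127):
228 = 1 × 127 + 101  ⟹  101 = (1)·228 + (-1)·127
127 = 1 × 101 + 26  ⟹  26 = (-1)·228 + (2)·127
101 = 3 × 26 + 23  ⟹  23 = (4)·228 + (-7)·127
26 = 1 × 23 + 3  ⟹  3 = (-5)·228 + (9)·127
23 = 7 × 3 + 2  ⟹  2 = (39)·228 + (-70)·127
3 = 1 × 2 + 1  ⟹  1 = (-44)·228 + (79)·127
So (79)·127 ≡ 1 (mod 228), i.e. 127^(-1) ≡ 79 (mod 228).
Check: 127 × 79 = 10033 ≡ 1 (mod 228)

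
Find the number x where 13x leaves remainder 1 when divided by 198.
61

gcd(13, 198) = 1, so the inverse exists.
Extended Euclidean algorithm on (198, 13):
198 = 15 × 13 + 3  ⟹  3 = (1)·198 + (-15)·13
13 = 4 × 3 + 1  ⟹  1 = (-4)·198 + (61)·13
So (61)·13 ≡ 1 (mod 198), i.e. 13^(-1) ≡ 61 (mod 198).
Check: 13 × 61 = 793 ≡ 1 (mod 198)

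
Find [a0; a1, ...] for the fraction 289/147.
[1; 1, 28, 2, 2]

Euclidean algorithm steps:
289 = 1 × 147 + 142
147 = 1 × 142 + 5
142 = 28 × 5 + 2
5 = 2 × 2 + 1
2 = 2 × 1 + 0
Continued fraction: [1; 1, 28, 2, 2]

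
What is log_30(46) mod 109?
18

Baby-step giant-step with step n = ⌈√109⌉ = 11.
Baby steps 30^j mod 109 (j:value) for j=0..10: 0:1, 1:30, 2:28, 3:77, 4:21, 5:85, 6:43, 7:91, 8:5, 9:41, 10:31.
Giant-step multiplier: 30^(-11) ≡ 30^(108-11) = 30^97 ≡ 47 (mod 109).
Giant steps γ_i = 46·47^i mod 109: γ_0=46, γ_1=91 (in table at j=7).
x = i·n + j = 1·11 + 7 = 18.
Check: 30^18 ≡ 46 (mod 109).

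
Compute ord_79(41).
26

79 is prime, so ord(41) divides φ(79) = 78.
Divisors of 78: 1, 2, 3, 6, 13, 26, 39, 78.
Repeated squaring: 41^1 ≡ 41, 41^2 ≡ 22, 41^4 ≡ 10, 41^8 ≡ 21, 41^16 ≡ 46, 41^32 ≡ 62, 41^64 ≡ 52 (mod 79).
Test 41^d mod 79 for each divisor d in increasing order:
41^1 ≡ 41
41^2 ≡ 22
41^3 = 41^2·41^1 ≡ 33
41^6 = 41^4·41^2 ≡ 62
41^13 = 41^8·41^4·41^1 ≡ 78
41^26 = 41^16·41^8·41^2 ≡ 1  ← first divisor giving 1
The order is 26.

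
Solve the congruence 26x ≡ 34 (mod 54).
x ≡ 20 (mod 27)

gcd(26, 54) = 2, which divides 34, so solutions exist.
Divide through by 2: 13x ≡ 17 (mod 27).
Find 13^(-1) mod 27 by the extended Euclidean algorithm:
27 = 2 × 13 + 1  ⟹  1 = (1)·27 + (-2)·13
So (-2)·13 ≡ 1 (mod 27), i.e. 13^(-1) ≡ -2 ≡ 25 (mod 27).
x ≡ 25 × 17 = 425 ≡ 20 (mod 27).
Check: 26 × 20 = 520 ≡ 34 (mod 54).
x ≡ 20 (mod 27), giving 2 solutions mod 54.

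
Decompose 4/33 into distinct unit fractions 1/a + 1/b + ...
1/9 + 1/99

Greedy algorithm:
4/33: ceiling(33/4) = 9, use 1/9
1/99: ceiling(99/1) = 99, use 1/99
Result: 4/33 = 1/9 + 1/99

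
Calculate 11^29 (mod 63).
23

Repeated squaring. Binary of 29 = 11101.
11^1 ≡ 11 (mod 63); 11^2 ≡ 58 (mod 63); 11^4 ≡ 25 (mod 63); 11^8 ≡ 58 (mod 63); 11^16 ≡ 25 (mod 63)
11^29 = 11^1 × 11^4 × 11^8 × 11^16 ≡ 23 (mod 63)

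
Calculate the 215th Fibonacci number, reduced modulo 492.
241

Matrix identity: Q^n = [[F_(n+1), F_n], [F_n, F_(n-1)]] with Q = [[1,1],[1,0]].
n = 215 = 11010111₂. Square-and-multiply, entries mod 492:
Q^1 = [[1,1],[1,0]]
Q^3 = (Q^1)²·Q = [[3,2],[2,1]]
Q^6 = (Q^3)² = [[13,8],[8,5]]
Q^13 = (Q^6)²·Q = [[377,233],[233,144]]
Q^26 = (Q^13)² = [[110,361],[361,241]]
Q^53 = (Q^26)²·Q = [[8,233],[233,267]]
Q^107 = (Q^53)²·Q = [[348,233],[233,115]]
Q^215 = (Q^107)²·Q = [[372,241],[241,131]]
F_215 mod 492 = Q^215[0][1] = 241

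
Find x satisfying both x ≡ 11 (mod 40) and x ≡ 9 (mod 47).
291

Using Chinese Remainder Theorem:
M = 40 × 47 = 1880
M1 = 47, M2 = 40
y1 = 47^(-1) mod 40 = 23
y2 = 40^(-1) mod 47 = 20
x = (11×47×23 + 9×40×20) mod 1880 = 291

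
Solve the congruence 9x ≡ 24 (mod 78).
x ≡ 20 (mod 26)

gcd(9, 78) = 3, which divides 24, so solutions exist.
Divide through by 3: 3x ≡ 8 (mod 26).
Find 3^(-1) mod 26 by the extended Euclidean algorithm:
26 = 8 × 3 + 2  ⟹  2 = (1)·26 + (-8)·3
3 = 1 × 2 + 1  ⟹  1 = (-1)·26 + (9)·3
So (9)·3 ≡ 1 (mod 26), i.e. 3^(-1) ≡ 9 (mod 26).
x ≡ 9 × 8 = 72 ≡ 20 (mod 26).
Check: 9 × 20 = 180 ≡ 24 (mod 78).
x ≡ 20 (mod 26), giving 3 solutions mod 78.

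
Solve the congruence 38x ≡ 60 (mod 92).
x ≡ 4 (mod 46)

gcd(38, 92) = 2, which divides 60, so solutions exist.
Divide through by 2: 19x ≡ 30 (mod 46).
Find 19^(-1) mod 46 by the extended Euclidean algorithm:
46 = 2 × 19 + 8  ⟹  8 = (1)·46 + (-2)·19
19 = 2 × 8 + 3  ⟹  3 = (-2)·46 + (5)·19
8 = 2 × 3 + 2  ⟹  2 = (5)·46 + (-12)·19
3 = 1 × 2 + 1  ⟹  1 = (-7)·46 + (17)·19
So (17)·19 ≡ 1 (mod 46), i.e. 19^(-1) ≡ 17 (mod 46).
x ≡ 17 × 30 = 510 ≡ 4 (mod 46).
Check: 38 × 4 = 152 ≡ 60 (mod 92).
x ≡ 4 (mod 46), giving 2 solutions mod 92.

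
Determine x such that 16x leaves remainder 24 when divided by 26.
x ≡ 8 (mod 13)

gcd(16, 26) = 2, which divides 24, so solutions exist.
Divide through by 2: 8x ≡ 12 (mod 13).
Find 8^(-1) mod 13 by the extended Euclidean algorithm:
13 = 1 × 8 + 5  ⟹  5 = (1)·13 + (-1)·8
8 = 1 × 5 + 3  ⟹  3 = (-1)·13 + (2)·8
5 = 1 × 3 + 2  ⟹  2 = (2)·13 + (-3)·8
3 = 1 × 2 + 1  ⟹  1 = (-3)·13 + (5)·8
So (5)·8 ≡ 1 (mod 13), i.e. 8^(-1) ≡ 5 (mod 13).
x ≡ 5 × 12 = 60 ≡ 8 (mod 13).
Check: 16 × 8 = 128 ≡ 24 (mod 26).
x ≡ 8 (mod 13), giving 2 solutions mod 26.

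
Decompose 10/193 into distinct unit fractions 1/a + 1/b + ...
1/20 + 1/552 + 1/532680

Greedy algorithm:
10/193: ceiling(193/10) = 20, use 1/20
7/3860: ceiling(3860/7) = 552, use 1/552
1/532680: ceiling(532680/1) = 532680, use 1/532680
Result: 10/193 = 1/20 + 1/552 + 1/532680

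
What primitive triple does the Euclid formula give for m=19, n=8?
(297, 304, 425)

Euclid's formula: a = m² - n², b = 2mn, c = m² + n²
m = 19, n = 8
a = 19² - 8² = 361 - 64 = 297
b = 2 × 19 × 8 = 304
c = 19² + 8² = 361 + 64 = 425
Verification: 297² + 304² = 88209 + 92416 = 180625 = 425² ✓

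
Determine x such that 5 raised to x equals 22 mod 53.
9

Baby-step giant-step with step n = ⌈√53⌉ = 8.
Baby steps 5^j mod 53 (j:value) for j=0..7: 0:1, 1:5, 2:25, 3:19, 4:42, 5:51, 6:43, 7:3.
Giant-step multiplier: 5^(-8) ≡ 5^(52-8) = 5^44 ≡ 46 (mod 53).
Giant steps γ_i = 22·46^i mod 53: γ_0=22, γ_1=5 (in table at j=1).
x = i·n + j = 1·8 + 1 = 9.
Check: 5^9 ≡ 22 (mod 53).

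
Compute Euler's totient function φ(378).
108

378 = 2 × 3^3 × 7
φ(n) = n × ∏(1 - 1/p) for each prime p dividing n
φ(378) = 378 × (1 - 1/2) × (1 - 1/3) × (1 - 1/7) = 108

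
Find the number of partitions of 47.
124754

p(n) counts ways to write n as a sum of positive integers (order ignored).
Euler's pentagonal recurrence: p(k) = p(k-1) + p(k-2) - p(k-5) - p(k-7) + p(k-12) + p(k-15) - ... (offsets j(3j∓1)/2, signs ++--, p(0)=1, p(<0)=0).
DP table for k = 0..46: p(0)=1, p(1)=1, p(2)=2, p(3)=3, p(4)=5, p(5)=7, p(6)=11, p(7)=15, p(8)=22, p(9)=30, p(10)=42, p(11)=56, p(12)=77, p(13)=101, p(14)=135, p(15)=176, p(16)=231, p(17)=297, p(18)=385, p(19)=490, p(20)=627, p(21)=792, p(22)=1002, p(23)=1255, p(24)=1575, p(25)=1958, p(26)=2436, p(27)=3010, p(28)=3718, p(29)=4565, p(30)=5604, p(31)=6842, p(32)=8349, p(33)=10143, p(34)=12310, p(35)=14883, p(36)=17977, p(37)=21637, p(38)=26015, p(39)=31185, p(40)=37338, p(41)=44583, p(42)=53174, p(43)=63261, p(44)=75175, p(45)=89134, p(46)=105558.
Final step: p(47) = p(46) + p(45) - p(42) - p(40) + p(35) + p(32) - p(25) - p(21) + p(12) + p(7)
= 105558 + 89134 - 53174 - 37338 + 14883 + 8349 - 1958 - 792 + 77 + 15
= 124754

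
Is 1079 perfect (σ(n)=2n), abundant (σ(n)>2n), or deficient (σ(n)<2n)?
deficient

Proper divisors of 1079: sum = 1 + 13 + 83 = 97
Since 97 < 1079, 1079 is deficient.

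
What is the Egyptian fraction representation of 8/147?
1/19 + 1/559 + 1/780644 + 1/1218809328828

Greedy algorithm:
8/147: ceiling(147/8) = 19, use 1/19
5/2793: ceiling(2793/5) = 559, use 1/559
2/1561287: ceiling(1561287/2) = 780644, use 1/780644
1/1218809328828: ceiling(1218809328828/1) = 1218809328828, use 1/1218809328828
Result: 8/147 = 1/19 + 1/559 + 1/780644 + 1/1218809328828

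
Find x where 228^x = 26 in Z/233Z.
142

Baby-step giant-step with step n = ⌈√233⌉ = 16.
Baby steps 228^j mod 233 (j:value) for j=0..15: 0:1, 1:228, 2:25, 3:108, 4:159, 5:137, 6:14, 7:163, 8:117, 9:114, 10:129, 11:54, 12:196, 13:185, 14:7, 15:198.
Giant-step multiplier: 228^(-16) ≡ 228^(232-16) = 228^216 ≡ 4 (mod 233).
Giant steps γ_i = 26·4^i mod 233: γ_0=26, γ_1=104, γ_2=183, γ_3=33, γ_4=132, γ_5=62, γ_6=15, γ_7=60, γ_8=7 (in table at j=14).
x = i·n + j = 8·16 + 14 = 142.
Check: 228^142 ≡ 26 (mod 233).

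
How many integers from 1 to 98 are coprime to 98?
42

98 = 2 × 7^2
φ(n) = n × ∏(1 - 1/p) for each prime p dividing n
φ(98) = 98 × (1 - 1/2) × (1 - 1/7) = 42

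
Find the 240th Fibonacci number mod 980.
840

Matrix identity: Q^n = [[F_(n+1), F_n], [F_n, F_(n-1)]] with Q = [[1,1],[1,0]].
n = 240 = 11110000₂. Square-and-multiply, entries mod 980:
Q^1 = [[1,1],[1,0]]
Q^3 = (Q^1)²·Q = [[3,2],[2,1]]
Q^7 = (Q^3)²·Q = [[21,13],[13,8]]
Q^15 = (Q^7)²·Q = [[7,610],[610,377]]
Q^30 = (Q^15)² = [[729,20],[20,709]]
Q^60 = (Q^30)² = [[681,340],[340,341]]
Q^120 = (Q^60)² = [[181,560],[560,601]]
Q^240 = (Q^120)² = [[421,840],[840,561]]
F_240 mod 980 = Q^240[0][1] = 840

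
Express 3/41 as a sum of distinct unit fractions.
1/14 + 1/574

Greedy algorithm:
3/41: ceiling(41/3) = 14, use 1/14
1/574: ceiling(574/1) = 574, use 1/574
Result: 3/41 = 1/14 + 1/574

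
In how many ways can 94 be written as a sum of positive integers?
92669720

p(n) counts ways to write n as a sum of positive integers (order ignored).
Euler's pentagonal recurrence: p(k) = p(k-1) + p(k-2) - p(k-5) - p(k-7) + p(k-12) + p(k-15) - ... (offsets j(3j∓1)/2, signs ++--, p(0)=1, p(<0)=0).
DP table for k = 0..93: p(0)=1, p(1)=1, p(2)=2, p(3)=3, p(4)=5, p(5)=7, p(6)=11, p(7)=15, p(8)=22, p(9)=30, p(10)=42, p(11)=56, p(12)=77, p(13)=101, p(14)=135, p(15)=176, p(16)=231, p(17)=297, p(18)=385, p(19)=490, p(20)=627, p(21)=792, p(22)=1002, p(23)=1255, p(24)=1575, p(25)=1958, p(26)=2436, p(27)=3010, p(28)=3718, p(29)=4565, p(30)=5604, p(31)=6842, p(32)=8349, p(33)=10143, p(34)=12310, p(35)=14883, p(36)=17977, p(37)=21637, p(38)=26015, p(39)=31185, p(40)=37338, p(41)=44583, p(42)=53174, p(43)=63261, p(44)=75175, p(45)=89134, p(46)=105558, p(47)=124754, p(48)=147273, p(49)=173525, p(50)=204226, p(51)=239943, p(52)=281589, p(53)=329931, p(54)=386155, p(55)=451276, p(56)=526823, p(57)=614154, p(58)=715220, p(59)=831820, p(60)=966467, p(61)=1121505, p(62)=1300156, p(63)=1505499, p(64)=1741630, p(65)=2012558, p(66)=2323520, p(67)=2679689, p(68)=3087735, p(69)=3554345, p(70)=4087968, p(71)=4697205, p(72)=5392783, p(73)=6185689, p(74)=7089500, p(75)=8118264, p(76)=9289091, p(77)=10619863, p(78)=12132164, p(79)=13848650, p(80)=15796476, p(81)=18004327, p(82)=20506255, p(83)=23338469, p(84)=26543660, p(85)=30167357, p(86)=34262962, p(87)=38887673, p(88)=44108109, p(89)=49995925, p(90)=56634173, p(91)=64112359, p(92)=72533807, p(93)=82010177.
Final step: p(94) = p(93) + p(92) - p(89) - p(87) + p(82) + p(79) - p(72) - p(68) + p(59) + p(54) - p(43) - p(37) + p(24) + p(17) - p(2)
= 82010177 + 72533807 - 49995925 - 38887673 + 20506255 + 13848650 - 5392783 - 3087735 + 831820 + 386155 - 63261 - 21637 + 1575 + 297 - 2
= 92669720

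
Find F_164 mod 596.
93

Matrix identity: Q^n = [[F_(n+1), F_n], [F_n, F_(n-1)]] with Q = [[1,1],[1,0]].
n = 164 = 10100100₂. Square-and-multiply, entries mod 596:
Q^1 = [[1,1],[1,0]]
Q^2 = (Q^1)² = [[2,1],[1,1]]
Q^5 = (Q^2)²·Q = [[8,5],[5,3]]
Q^10 = (Q^5)² = [[89,55],[55,34]]
Q^20 = (Q^10)² = [[218,209],[209,9]]
Q^41 = (Q^20)²·Q = [[376,17],[17,359]]
Q^82 = (Q^41)² = [[413,575],[575,434]]
Q^164 = (Q^82)² = [[554,93],[93,461]]
F_164 mod 596 = Q^164[0][1] = 93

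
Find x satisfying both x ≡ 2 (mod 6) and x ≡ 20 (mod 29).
20

Using Chinese Remainder Theorem:
M = 6 × 29 = 174
M1 = 29, M2 = 6
y1 = 29^(-1) mod 6 = 5
y2 = 6^(-1) mod 29 = 5
x = (2×29×5 + 20×6×5) mod 174 = 20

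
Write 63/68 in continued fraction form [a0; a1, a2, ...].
[0; 1, 12, 1, 1, 2]

Euclidean algorithm steps:
63 = 0 × 68 + 63
68 = 1 × 63 + 5
63 = 12 × 5 + 3
5 = 1 × 3 + 2
3 = 1 × 2 + 1
2 = 2 × 1 + 0
Continued fraction: [0; 1, 12, 1, 1, 2]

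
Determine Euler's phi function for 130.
48

130 = 2 × 5 × 13
φ(n) = n × ∏(1 - 1/p) for each prime p dividing n
φ(130) = 130 × (1 - 1/2) × (1 - 1/5) × (1 - 1/13) = 48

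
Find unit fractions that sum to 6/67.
1/12 + 1/161 + 1/129444

Greedy algorithm:
6/67: ceiling(67/6) = 12, use 1/12
5/804: ceiling(804/5) = 161, use 1/161
1/129444: ceiling(129444/1) = 129444, use 1/129444
Result: 6/67 = 1/12 + 1/161 + 1/129444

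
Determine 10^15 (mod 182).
90

Repeated squaring. Binary of 15 = 1111.
10^1 ≡ 10 (mod 182); 10^2 ≡ 100 (mod 182); 10^4 ≡ 172 (mod 182); 10^8 ≡ 100 (mod 182)
10^15 = 10^1 × 10^2 × 10^4 × 10^8 ≡ 90 (mod 182)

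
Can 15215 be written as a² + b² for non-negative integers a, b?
Not possible

Factorization: 15215 = 5 × 17 × 179
By Fermat: n is sum of two squares iff every prime p ≡ 3 (mod 4) appears to even power.
Prime(s) ≡ 3 (mod 4) with odd exponent: [(179, 1)]
Therefore 15215 cannot be expressed as a² + b².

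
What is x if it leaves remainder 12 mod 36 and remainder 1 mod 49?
1128

Using Chinese Remainder Theorem:
M = 36 × 49 = 1764
M1 = 49, M2 = 36
y1 = 49^(-1) mod 36 = 25
y2 = 36^(-1) mod 49 = 15
x = (12×49×25 + 1×36×15) mod 1764 = 1128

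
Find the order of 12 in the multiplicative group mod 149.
148

149 is prime, so ord(12) divides φ(149) = 148.
Divisors of 148: 1, 2, 4, 37, 74, 148.
Repeated squaring: 12^1 ≡ 12, 12^2 ≡ 144, 12^4 ≡ 25, 12^8 ≡ 29, 12^16 ≡ 96, 12^32 ≡ 127, 12^64 ≡ 37, 12^128 ≡ 28 (mod 149).
Test 12^d mod 149 for each divisor d in increasing order:
12^1 ≡ 12
12^2 ≡ 144
12^4 ≡ 25
12^37 = 12^32·12^4·12^1 ≡ 105
12^74 = 12^64·12^8·12^2 ≡ 148
12^148 = 12^128·12^16·12^4 ≡ 1  ← first divisor giving 1
The order is 148.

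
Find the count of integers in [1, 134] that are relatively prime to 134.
66

134 = 2 × 67
φ(n) = n × ∏(1 - 1/p) for each prime p dividing n
φ(134) = 134 × (1 - 1/2) × (1 - 1/67) = 66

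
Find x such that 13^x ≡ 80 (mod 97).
17

Baby-step giant-step with step n = ⌈√97⌉ = 10.
Baby steps 13^j mod 97 (j:value) for j=0..9: 0:1, 1:13, 2:72, 3:63, 4:43, 5:74, 6:89, 7:90, 8:6, 9:78.
Giant-step multiplier: 13^(-10) ≡ 13^(96-10) = 13^86 ≡ 86 (mod 97).
Giant steps γ_i = 80·86^i mod 97: γ_0=80, γ_1=90 (in table at j=7).
x = i·n + j = 1·10 + 7 = 17.
Check: 13^17 ≡ 80 (mod 97).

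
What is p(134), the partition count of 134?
8149040695

p(n) counts ways to write n as a sum of positive integers (order ignored).
Euler's pentagonal recurrence: p(k) = p(k-1) + p(k-2) - p(k-5) - p(k-7) + p(k-12) + p(k-15) - ... (offsets j(3j∓1)/2, signs ++--, p(0)=1, p(<0)=0).
DP table for k = 0..133: p(0)=1, p(1)=1, p(2)=2, p(3)=3, p(4)=5, p(5)=7, p(6)=11, p(7)=15, p(8)=22, p(9)=30, p(10)=42, p(11)=56, p(12)=77, p(13)=101, p(14)=135, p(15)=176, p(16)=231, p(17)=297, p(18)=385, p(19)=490, p(20)=627, p(21)=792, p(22)=1002, p(23)=1255, p(24)=1575, p(25)=1958, p(26)=2436, p(27)=3010, p(28)=3718, p(29)=4565, p(30)=5604, p(31)=6842, p(32)=8349, p(33)=10143, p(34)=12310, p(35)=14883, p(36)=17977, p(37)=21637, p(38)=26015, p(39)=31185, p(40)=37338, p(41)=44583, p(42)=53174, p(43)=63261, p(44)=75175, p(45)=89134, p(46)=105558, p(47)=124754, p(48)=147273, p(49)=173525, p(50)=204226, p(51)=239943, p(52)=281589, p(53)=329931, p(54)=386155, p(55)=451276, p(56)=526823, p(57)=614154, p(58)=715220, p(59)=831820, p(60)=966467, p(61)=1121505, p(62)=1300156, p(63)=1505499, p(64)=1741630, p(65)=2012558, p(66)=2323520, p(67)=2679689, p(68)=3087735, p(69)=3554345, p(70)=4087968, p(71)=4697205, p(72)=5392783, p(73)=6185689, p(74)=7089500, p(75)=8118264, p(76)=9289091, p(77)=10619863, p(78)=12132164, p(79)=13848650, p(80)=15796476, p(81)=18004327, p(82)=20506255, p(83)=23338469, p(84)=26543660, p(85)=30167357, p(86)=34262962, p(87)=38887673, p(88)=44108109, p(89)=49995925, p(90)=56634173, p(91)=64112359, p(92)=72533807, p(93)=82010177, p(94)=92669720, p(95)=104651419, p(96)=118114304, p(97)=133230930, p(98)=150198136, p(99)=169229875, p(100)=190569292, p(101)=214481126, p(102)=241265379, p(103)=271248950, p(104)=304801365, p(105)=342325709, p(106)=384276336, p(107)=431149389, p(108)=483502844, p(109)=541946240, p(110)=607163746, p(111)=679903203, p(112)=761002156, p(113)=851376628, p(114)=952050665, p(115)=1064144451, p(116)=1188908248, p(117)=1327710076, p(118)=1482074143, p(119)=1653668665, p(120)=1844349560, p(121)=2056148051, p(122)=2291320912, p(123)=2552338241, p(124)=2841940500, p(125)=3163127352, p(126)=3519222692, p(127)=3913864295, p(128)=4351078600, p(129)=4835271870, p(130)=5371315400, p(131)=5964539504, p(132)=6620830889, p(133)=7346629512.
Final step: p(134) = p(133) + p(132) - p(129) - p(127) + p(122) + p(119) - p(112) - p(108) + p(99) + p(94) - p(83) - p(77) + p(64) + p(57) - p(42) - p(34) + p(17) + p(8)
= 7346629512 + 6620830889 - 4835271870 - 3913864295 + 2291320912 + 1653668665 - 761002156 - 483502844 + 169229875 + 92669720 - 23338469 - 10619863 + 1741630 + 614154 - 53174 - 12310 + 297 + 22
= 8149040695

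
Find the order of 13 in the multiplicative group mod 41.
40

41 is prime, so ord(13) divides φ(41) = 40.
Divisors of 40: 1, 2, 4, 5, 8, 10, 20, 40.
Repeated squaring: 13^1 ≡ 13, 13^2 ≡ 5, 13^4 ≡ 25, 13^8 ≡ 10, 13^16 ≡ 18, 13^32 ≡ 37 (mod 41).
Test 13^d mod 41 for each divisor d in increasing order:
13^1 ≡ 13
13^2 ≡ 5
13^4 ≡ 25
13^5 = 13^4·13^1 ≡ 38
13^8 ≡ 10
13^10 = 13^8·13^2 ≡ 9
13^20 = 13^16·13^4 ≡ 40
13^40 = 13^32·13^8 ≡ 1  ← first divisor giving 1
The order is 40.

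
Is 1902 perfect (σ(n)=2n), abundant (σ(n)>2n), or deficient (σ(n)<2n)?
abundant

Proper divisors of 1902: sum = 1 + 2 + 3 + 6 + 317 + 634 + 951 = 1914
Since 1914 > 1902, 1902 is abundant.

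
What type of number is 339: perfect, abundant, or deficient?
deficient

Proper divisors of 339: sum = 1 + 3 + 113 = 117
Since 117 < 339, 339 is deficient.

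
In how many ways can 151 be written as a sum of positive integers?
45060624582

p(n) counts ways to write n as a sum of positive integers (order ignored).
Euler's pentagonal recurrence: p(k) = p(k-1) + p(k-2) - p(k-5) - p(k-7) + p(k-12) + p(k-15) - ... (offsets j(3j∓1)/2, signs ++--, p(0)=1, p(<0)=0).
DP table for k = 0..150: p(0)=1, p(1)=1, p(2)=2, p(3)=3, p(4)=5, p(5)=7, p(6)=11, p(7)=15, p(8)=22, p(9)=30, p(10)=42, p(11)=56, p(12)=77, p(13)=101, p(14)=135, p(15)=176, p(16)=231, p(17)=297, p(18)=385, p(19)=490, p(20)=627, p(21)=792, p(22)=1002, p(23)=1255, p(24)=1575, p(25)=1958, p(26)=2436, p(27)=3010, p(28)=3718, p(29)=4565, p(30)=5604, p(31)=6842, p(32)=8349, p(33)=10143, p(34)=12310, p(35)=14883, p(36)=17977, p(37)=21637, p(38)=26015, p(39)=31185, p(40)=37338, p(41)=44583, p(42)=53174, p(43)=63261, p(44)=75175, p(45)=89134, p(46)=105558, p(47)=124754, p(48)=147273, p(49)=173525, p(50)=204226, p(51)=239943, p(52)=281589, p(53)=329931, p(54)=386155, p(55)=451276, p(56)=526823, p(57)=614154, p(58)=715220, p(59)=831820, p(60)=966467, p(61)=1121505, p(62)=1300156, p(63)=1505499, p(64)=1741630, p(65)=2012558, p(66)=2323520, p(67)=2679689, p(68)=3087735, p(69)=3554345, p(70)=4087968, p(71)=4697205, p(72)=5392783, p(73)=6185689, p(74)=7089500, p(75)=8118264, p(76)=9289091, p(77)=10619863, p(78)=12132164, p(79)=13848650, p(80)=15796476, p(81)=18004327, p(82)=20506255, p(83)=23338469, p(84)=26543660, p(85)=30167357, p(86)=34262962, p(87)=38887673, p(88)=44108109, p(89)=49995925, p(90)=56634173, p(91)=64112359, p(92)=72533807, p(93)=82010177, p(94)=92669720, p(95)=104651419, p(96)=118114304, p(97)=133230930, p(98)=150198136, p(99)=169229875, p(100)=190569292, p(101)=214481126, p(102)=241265379, p(103)=271248950, p(104)=304801365, p(105)=342325709, p(106)=384276336, p(107)=431149389, p(108)=483502844, p(109)=541946240, p(110)=607163746, p(111)=679903203, p(112)=761002156, p(113)=851376628, p(114)=952050665, p(115)=1064144451, p(116)=1188908248, p(117)=1327710076, p(118)=1482074143, p(119)=1653668665, p(120)=1844349560, p(121)=2056148051, p(122)=2291320912, p(123)=2552338241, p(124)=2841940500, p(125)=3163127352, p(126)=3519222692, p(127)=3913864295, p(128)=4351078600, p(129)=4835271870, p(130)=5371315400, p(131)=5964539504, p(132)=6620830889, p(133)=7346629512, p(134)=8149040695, p(135)=9035836076, p(136)=10015581680, p(137)=11097645016, p(138)=12292341831, p(139)=13610949895, p(140)=15065878135, p(141)=16670689208, p(142)=18440293320, p(143)=20390982757, p(144)=22540654445, p(145)=24908858009, p(146)=27517052599, p(147)=30388671978, p(148)=33549419497, p(149)=37027355200, p(150)=40853235313.
Final step: p(151) = p(150) + p(149) - p(146) - p(144) + p(139) + p(136) - p(129) - p(125) + p(116) + p(111) - p(100) - p(94) + p(81) + p(74) - p(59) - p(51) + p(34) + p(25) - p(6)
= 40853235313 + 37027355200 - 27517052599 - 22540654445 + 13610949895 + 10015581680 - 4835271870 - 3163127352 + 1188908248 + 679903203 - 190569292 - 92669720 + 18004327 + 7089500 - 831820 - 239943 + 12310 + 1958 - 11
= 45060624582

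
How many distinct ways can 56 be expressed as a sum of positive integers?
526823

p(n) counts ways to write n as a sum of positive integers (order ignored).
Euler's pentagonal recurrence: p(k) = p(k-1) + p(k-2) - p(k-5) - p(k-7) + p(k-12) + p(k-15) - ... (offsets j(3j∓1)/2, signs ++--, p(0)=1, p(<0)=0).
DP table for k = 0..55: p(0)=1, p(1)=1, p(2)=2, p(3)=3, p(4)=5, p(5)=7, p(6)=11, p(7)=15, p(8)=22, p(9)=30, p(10)=42, p(11)=56, p(12)=77, p(13)=101, p(14)=135, p(15)=176, p(16)=231, p(17)=297, p(18)=385, p(19)=490, p(20)=627, p(21)=792, p(22)=1002, p(23)=1255, p(24)=1575, p(25)=1958, p(26)=2436, p(27)=3010, p(28)=3718, p(29)=4565, p(30)=5604, p(31)=6842, p(32)=8349, p(33)=10143, p(34)=12310, p(35)=14883, p(36)=17977, p(37)=21637, p(38)=26015, p(39)=31185, p(40)=37338, p(41)=44583, p(42)=53174, p(43)=63261, p(44)=75175, p(45)=89134, p(46)=105558, p(47)=124754, p(48)=147273, p(49)=173525, p(50)=204226, p(51)=239943, p(52)=281589, p(53)=329931, p(54)=386155, p(55)=451276.
Final step: p(56) = p(55) + p(54) - p(51) - p(49) + p(44) + p(41) - p(34) - p(30) + p(21) + p(16) - p(5)
= 451276 + 386155 - 239943 - 173525 + 75175 + 44583 - 12310 - 5604 + 792 + 231 - 7
= 526823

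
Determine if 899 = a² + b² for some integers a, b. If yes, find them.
Not possible

Factorization: 899 = 29 × 31
By Fermat: n is sum of two squares iff every prime p ≡ 3 (mod 4) appears to even power.
Prime(s) ≡ 3 (mod 4) with odd exponent: [(31, 1)]
Therefore 899 cannot be expressed as a² + b².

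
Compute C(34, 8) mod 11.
0

Using Lucas' theorem:
Write n=34 and k=8 in base 11:
n in base 11: [3, 1]
k in base 11: [0, 8]
C(34,8) mod 11 = ∏ C(n_i, k_i) mod 11
Digit binomials (mod 11): C(3,0) = 1; C(1,8) = 0 (k_i > n_i)
Product: 1 × 0 = 0 ≡ 0 (mod 11)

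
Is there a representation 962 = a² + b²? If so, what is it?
1² + 31² (a=1, b=31)

Factorization: 962 = 2 × 13 × 37
By Fermat: n is sum of two squares iff every prime p ≡ 3 (mod 4) appears to even power.
All primes ≡ 3 (mod 4) appear to even power.
Search a = 0, 1, 2, … for 962 - a² a perfect square: first hit at a = 1: 962 - 1 = 961 = 31².
962 = 1² + 31² = 1 + 961 ✓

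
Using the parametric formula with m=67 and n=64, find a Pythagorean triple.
(393, 8576, 8585)

Euclid's formula: a = m² - n², b = 2mn, c = m² + n²
m = 67, n = 64
a = 67² - 64² = 4489 - 4096 = 393
b = 2 × 67 × 64 = 8576
c = 67² + 64² = 4489 + 4096 = 8585
Verification: 393² + 8576² = 154449 + 73547776 = 73702225 = 8585² ✓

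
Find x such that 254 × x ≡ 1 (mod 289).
33

gcd(254, 289) = 1, so the inverse exists.
Extended Euclidean algorithm on (289, 254):
289 = 1 × 254 + 35  ⟹  35 = (1)·289 + (-1)·254
254 = 7 × 35 + 9  ⟹  9 = (-7)·289 + (8)·254
35 = 3 × 9 + 8  ⟹  8 = (22)·289 + (-25)·254
9 = 1 × 8 + 1  ⟹  1 = (-29)·289 + (33)·254
So (33)·254 ≡ 1 (mod 289), i.e. 254^(-1) ≡ 33 (mod 289).
Check: 254 × 33 = 8382 ≡ 1 (mod 289)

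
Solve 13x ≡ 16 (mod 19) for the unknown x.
x ≡ 10 (mod 19)

gcd(13, 19) = 1, which divides 16, so solutions exist.
Find 13^(-1) mod 19 by the extended Euclidean algorithm:
19 = 1 × 13 + 6  ⟹  6 = (1)·19 + (-1)·13
13 = 2 × 6 + 1  ⟹  1 = (-2)·19 + (3)·13
So (3)·13 ≡ 1 (mod 19), i.e. 13^(-1) ≡ 3 (mod 19).
x ≡ 3 × 16 = 48 ≡ 10 (mod 19).
Check: 13 × 10 = 130 ≡ 16 (mod 19).
Unique solution: x ≡ 10 (mod 19)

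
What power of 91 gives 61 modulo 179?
4

Baby-step giant-step with step n = ⌈√179⌉ = 14.
Baby steps 91^j mod 179 (j:value) for j=0..13: 0:1, 1:91, 2:47, 3:160, 4:61, 5:2, 6:3, 7:94, 8:141, 9:122, 10:4, 11:6, 12:9, 13:103.
h = 61 is already in the table at j=4, so x = 4.
Check: 91^4 ≡ 61 (mod 179).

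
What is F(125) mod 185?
170

Matrix identity: Q^n = [[F_(n+1), F_n], [F_n, F_(n-1)]] with Q = [[1,1],[1,0]].
n = 125 = 1111101₂. Square-and-multiply, entries mod 185:
Q^1 = [[1,1],[1,0]]
Q^3 = (Q^1)²·Q = [[3,2],[2,1]]
Q^7 = (Q^3)²·Q = [[21,13],[13,8]]
Q^15 = (Q^7)²·Q = [[62,55],[55,7]]
Q^31 = (Q^15)²·Q = [[119,24],[24,95]]
Q^62 = (Q^31)² = [[122,141],[141,166]]
Q^125 = (Q^62)²·Q = [[78,170],[170,93]]
F_125 mod 185 = Q^125[0][1] = 170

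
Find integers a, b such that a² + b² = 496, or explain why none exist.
Not possible

Factorization: 496 = 2^4 × 31
By Fermat: n is sum of two squares iff every prime p ≡ 3 (mod 4) appears to even power.
Prime(s) ≡ 3 (mod 4) with odd exponent: [(31, 1)]
Therefore 496 cannot be expressed as a² + b².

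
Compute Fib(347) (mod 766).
291

Matrix identity: Q^n = [[F_(n+1), F_n], [F_n, F_(n-1)]] with Q = [[1,1],[1,0]].
n = 347 = 101011011₂. Square-and-multiply, entries mod 766:
Q^1 = [[1,1],[1,0]]
Q^2 = (Q^1)² = [[2,1],[1,1]]
Q^5 = (Q^2)²·Q = [[8,5],[5,3]]
Q^10 = (Q^5)² = [[89,55],[55,34]]
Q^21 = (Q^10)²·Q = [[93,222],[222,637]]
Q^43 = (Q^21)²·Q = [[151,483],[483,434]]
Q^86 = (Q^43)² = [[246,667],[667,345]]
Q^173 = (Q^86)²·Q = [[318,611],[611,473]]
Q^347 = (Q^173)²·Q = [[246,291],[291,721]]
F_347 mod 766 = Q^347[0][1] = 291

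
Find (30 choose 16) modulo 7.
6

Using Lucas' theorem:
Write n=30 and k=16 in base 7:
n in base 7: [4, 2]
k in base 7: [2, 2]
C(30,16) mod 7 = ∏ C(n_i, k_i) mod 7
Digit binomials (mod 7): C(4,2) = 6; C(2,2) = 1
Product: 6 × 1 = 6 ≡ 6 (mod 7)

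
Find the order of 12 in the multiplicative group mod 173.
172

173 is prime, so ord(12) divides φ(173) = 172.
Divisors of 172: 1, 2, 4, 43, 86, 172.
Repeated squaring: 12^1 ≡ 12, 12^2 ≡ 144, 12^4 ≡ 149, 12^8 ≡ 57, 12^16 ≡ 135, 12^32 ≡ 60, 12^64 ≡ 140, 12^128 ≡ 51 (mod 173).
Test 12^d mod 173 for each divisor d in increasing order:
12^1 ≡ 12
12^2 ≡ 144
12^4 ≡ 149
12^43 = 12^32·12^8·12^2·12^1 ≡ 80
12^86 = 12^64·12^16·12^4·12^2 ≡ 172
12^172 = 12^128·12^32·12^8·12^4 ≡ 1  ← first divisor giving 1
The order is 172.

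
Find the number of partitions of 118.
1482074143

p(n) counts ways to write n as a sum of positive integers (order ignored).
Euler's pentagonal recurrence: p(k) = p(k-1) + p(k-2) - p(k-5) - p(k-7) + p(k-12) + p(k-15) - ... (offsets j(3j∓1)/2, signs ++--, p(0)=1, p(<0)=0).
DP table for k = 0..117: p(0)=1, p(1)=1, p(2)=2, p(3)=3, p(4)=5, p(5)=7, p(6)=11, p(7)=15, p(8)=22, p(9)=30, p(10)=42, p(11)=56, p(12)=77, p(13)=101, p(14)=135, p(15)=176, p(16)=231, p(17)=297, p(18)=385, p(19)=490, p(20)=627, p(21)=792, p(22)=1002, p(23)=1255, p(24)=1575, p(25)=1958, p(26)=2436, p(27)=3010, p(28)=3718, p(29)=4565, p(30)=5604, p(31)=6842, p(32)=8349, p(33)=10143, p(34)=12310, p(35)=14883, p(36)=17977, p(37)=21637, p(38)=26015, p(39)=31185, p(40)=37338, p(41)=44583, p(42)=53174, p(43)=63261, p(44)=75175, p(45)=89134, p(46)=105558, p(47)=124754, p(48)=147273, p(49)=173525, p(50)=204226, p(51)=239943, p(52)=281589, p(53)=329931, p(54)=386155, p(55)=451276, p(56)=526823, p(57)=614154, p(58)=715220, p(59)=831820, p(60)=966467, p(61)=1121505, p(62)=1300156, p(63)=1505499, p(64)=1741630, p(65)=2012558, p(66)=2323520, p(67)=2679689, p(68)=3087735, p(69)=3554345, p(70)=4087968, p(71)=4697205, p(72)=5392783, p(73)=6185689, p(74)=7089500, p(75)=8118264, p(76)=9289091, p(77)=10619863, p(78)=12132164, p(79)=13848650, p(80)=15796476, p(81)=18004327, p(82)=20506255, p(83)=23338469, p(84)=26543660, p(85)=30167357, p(86)=34262962, p(87)=38887673, p(88)=44108109, p(89)=49995925, p(90)=56634173, p(91)=64112359, p(92)=72533807, p(93)=82010177, p(94)=92669720, p(95)=104651419, p(96)=118114304, p(97)=133230930, p(98)=150198136, p(99)=169229875, p(100)=190569292, p(101)=214481126, p(102)=241265379, p(103)=271248950, p(104)=304801365, p(105)=342325709, p(106)=384276336, p(107)=431149389, p(108)=483502844, p(109)=541946240, p(110)=607163746, p(111)=679903203, p(112)=761002156, p(113)=851376628, p(114)=952050665, p(115)=1064144451, p(116)=1188908248, p(117)=1327710076.
Final step: p(118) = p(117) + p(116) - p(113) - p(111) + p(106) + p(103) - p(96) - p(92) + p(83) + p(78) - p(67) - p(61) + p(48) + p(41) - p(26) - p(18) + p(1)
= 1327710076 + 1188908248 - 851376628 - 679903203 + 384276336 + 271248950 - 118114304 - 72533807 + 23338469 + 12132164 - 2679689 - 1121505 + 147273 + 44583 - 2436 - 385 + 1
= 1482074143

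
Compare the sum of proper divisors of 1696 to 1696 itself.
abundant

Proper divisors of 1696: sum = 1 + 2 + 4 + 8 + 16 + 32 + 53 + 106 + 212 + 424 + 848 = 1706
Since 1706 > 1696, 1696 is abundant.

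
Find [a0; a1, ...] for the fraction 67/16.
[4; 5, 3]

Euclidean algorithm steps:
67 = 4 × 16 + 3
16 = 5 × 3 + 1
3 = 3 × 1 + 0
Continued fraction: [4; 5, 3]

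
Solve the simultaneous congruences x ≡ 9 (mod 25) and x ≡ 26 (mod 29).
84

Using Chinese Remainder Theorem:
M = 25 × 29 = 725
M1 = 29, M2 = 25
y1 = 29^(-1) mod 25 = 19
y2 = 25^(-1) mod 29 = 7
x = (9×29×19 + 26×25×7) mod 725 = 84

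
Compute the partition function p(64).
1741630

p(n) counts ways to write n as a sum of positive integers (order ignored).
Euler's pentagonal recurrence: p(k) = p(k-1) + p(k-2) - p(k-5) - p(k-7) + p(k-12) + p(k-15) - ... (offsets j(3j∓1)/2, signs ++--, p(0)=1, p(<0)=0).
DP table for k = 0..63: p(0)=1, p(1)=1, p(2)=2, p(3)=3, p(4)=5, p(5)=7, p(6)=11, p(7)=15, p(8)=22, p(9)=30, p(10)=42, p(11)=56, p(12)=77, p(13)=101, p(14)=135, p(15)=176, p(16)=231, p(17)=297, p(18)=385, p(19)=490, p(20)=627, p(21)=792, p(22)=1002, p(23)=1255, p(24)=1575, p(25)=1958, p(26)=2436, p(27)=3010, p(28)=3718, p(29)=4565, p(30)=5604, p(31)=6842, p(32)=8349, p(33)=10143, p(34)=12310, p(35)=14883, p(36)=17977, p(37)=21637, p(38)=26015, p(39)=31185, p(40)=37338, p(41)=44583, p(42)=53174, p(43)=63261, p(44)=75175, p(45)=89134, p(46)=105558, p(47)=124754, p(48)=147273, p(49)=173525, p(50)=204226, p(51)=239943, p(52)=281589, p(53)=329931, p(54)=386155, p(55)=451276, p(56)=526823, p(57)=614154, p(58)=715220, p(59)=831820, p(60)=966467, p(61)=1121505, p(62)=1300156, p(63)=1505499.
Final step: p(64) = p(63) + p(62) - p(59) - p(57) + p(52) + p(49) - p(42) - p(38) + p(29) + p(24) - p(13) - p(7)
= 1505499 + 1300156 - 831820 - 614154 + 281589 + 173525 - 53174 - 26015 + 4565 + 1575 - 101 - 15
= 1741630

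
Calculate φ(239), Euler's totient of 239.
238

239 = 239
φ(n) = n × ∏(1 - 1/p) for each prime p dividing n
φ(239) = 239 × (1 - 1/239) = 238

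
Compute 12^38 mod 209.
144

Repeated squaring. Binary of 38 = 100110.
12^1 ≡ 12 (mod 209); 12^2 ≡ 144 (mod 209); 12^4 ≡ 45 (mod 209); 12^8 ≡ 144 (mod 209); 12^16 ≡ 45 (mod 209); 12^32 ≡ 144 (mod 209)
12^38 = 12^2 × 12^4 × 12^32 ≡ 144 (mod 209)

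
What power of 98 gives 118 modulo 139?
74

Baby-step giant-step with step n = ⌈√139⌉ = 12.
Baby steps 98^j mod 139 (j:value) for j=0..11: 0:1, 1:98, 2:13, 3:23, 4:30, 5:21, 6:112, 7:134, 8:66, 9:74, 10:24, 11:128.
Giant-step multiplier: 98^(-12) ≡ 98^(138-12) = 98^126 ≡ 45 (mod 139).
Giant steps γ_i = 118·45^i mod 139: γ_0=118, γ_1=28, γ_2=9, γ_3=127, γ_4=16, γ_5=25, γ_6=13 (in table at j=2).
x = i·n + j = 6·12 + 2 = 74.
Check: 98^74 ≡ 118 (mod 139).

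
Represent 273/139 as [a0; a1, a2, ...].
[1; 1, 26, 1, 4]

Euclidean algorithm steps:
273 = 1 × 139 + 134
139 = 1 × 134 + 5
134 = 26 × 5 + 4
5 = 1 × 4 + 1
4 = 4 × 1 + 0
Continued fraction: [1; 1, 26, 1, 4]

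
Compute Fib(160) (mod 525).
420

Matrix identity: Q^n = [[F_(n+1), F_n], [F_n, F_(n-1)]] with Q = [[1,1],[1,0]].
n = 160 = 10100000₂. Square-and-multiply, entries mod 525:
Q^1 = [[1,1],[1,0]]
Q^2 = (Q^1)² = [[2,1],[1,1]]
Q^5 = (Q^2)²·Q = [[8,5],[5,3]]
Q^10 = (Q^5)² = [[89,55],[55,34]]
Q^20 = (Q^10)² = [[446,465],[465,506]]
Q^40 = (Q^20)² = [[391,105],[105,286]]
Q^80 = (Q^40)² = [[106,210],[210,421]]
Q^160 = (Q^80)² = [[211,420],[420,316]]
F_160 mod 525 = Q^160[0][1] = 420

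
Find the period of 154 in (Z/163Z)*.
162

163 is prime, so ord(154) divides φ(163) = 162.
Divisors of 162: 1, 2, 3, 6, 9, 18, 27, 54, 81, 162.
Repeated squaring: 154^1 ≡ 154, 154^2 ≡ 81, 154^4 ≡ 41, 154^8 ≡ 51, 154^16 ≡ 156, 154^32 ≡ 49, 154^64 ≡ 119, 154^128 ≡ 143 (mod 163).
Test 154^d mod 163 for each divisor d in increasing order:
154^1 ≡ 154
154^2 ≡ 81
154^3 = 154^2·154^1 ≡ 86
154^6 = 154^4·154^2 ≡ 61
154^9 = 154^8·154^1 ≡ 30
154^18 = 154^16·154^2 ≡ 85
154^27 = 154^16·154^8·154^2·154^1 ≡ 105
154^54 = 154^32·154^16·154^4·154^2 ≡ 104
154^81 = 154^64·154^16·154^1 ≡ 162
154^162 = 154^128·154^32·154^2 ≡ 1  ← first divisor giving 1
The order is 162.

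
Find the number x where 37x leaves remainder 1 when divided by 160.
13

gcd(37, 160) = 1, so the inverse exists.
Extended Euclidean algorithm on (160, 37):
160 = 4 × 37 + 12  ⟹  12 = (1)·160 + (-4)·37
37 = 3 × 12 + 1  ⟹  1 = (-3)·160 + (13)·37
So (13)·37 ≡ 1 (mod 160), i.e. 37^(-1) ≡ 13 (mod 160).
Check: 37 × 13 = 481 ≡ 1 (mod 160)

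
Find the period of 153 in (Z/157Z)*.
13

157 is prime, so ord(153) divides φ(157) = 156.
Divisors of 156: 1, 2, 3, 4, 6, 12, 13, 26, 39, 52, 78, 156.
Repeated squaring: 153^1 ≡ 153, 153^2 ≡ 16, 153^4 ≡ 99, 153^8 ≡ 67, 153^16 ≡ 93, 153^32 ≡ 14, 153^64 ≡ 39, 153^128 ≡ 108 (mod 157).
Test 153^d mod 157 for each divisor d in increasing order:
153^1 ≡ 153
153^2 ≡ 16
153^3 = 153^2·153^1 ≡ 93
153^4 ≡ 99
153^6 = 153^4·153^2 ≡ 14
153^12 = 153^8·153^4 ≡ 39
153^13 = 153^8·153^4·153^1 ≡ 1  ← first divisor giving 1
The order is 13.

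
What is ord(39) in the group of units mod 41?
20

41 is prime, so ord(39) divides φ(41) = 40.
Divisors of 40: 1, 2, 4, 5, 8, 10, 20, 40.
Repeated squaring: 39^1 ≡ 39, 39^2 ≡ 4, 39^4 ≡ 16, 39^8 ≡ 10, 39^16 ≡ 18, 39^32 ≡ 37 (mod 41).
Test 39^d mod 41 for each divisor d in increasing order:
39^1 ≡ 39
39^2 ≡ 4
39^4 ≡ 16
39^5 = 39^4·39^1 ≡ 9
39^8 ≡ 10
39^10 = 39^8·39^2 ≡ 40
39^20 = 39^16·39^4 ≡ 1  ← first divisor giving 1
The order is 20.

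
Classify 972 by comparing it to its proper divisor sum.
abundant

Proper divisors of 972: sum = 1 + 2 + 3 + 4 + 6 + 9 + 12 + 18 + ... + 162 + 243 + 324 + 486 (17 divisors) = 1576
Since 1576 > 972, 972 is abundant.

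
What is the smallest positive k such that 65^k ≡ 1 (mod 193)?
96

193 is prime, so ord(65) divides φ(193) = 192.
Divisors of 192: 1, 2, 3, 4, 6, 8, 12, 16, 24, 32, 48, 64, 96, 192.
Repeated squaring: 65^1 ≡ 65, 65^2 ≡ 172, 65^4 ≡ 55, 65^8 ≡ 130, 65^16 ≡ 109, 65^32 ≡ 108, 65^64 ≡ 84, 65^128 ≡ 108 (mod 193).
Test 65^d mod 193 for each divisor d in increasing order:
65^1 ≡ 65
65^2 ≡ 172
65^3 = 65^2·65^1 ≡ 179
65^4 ≡ 55
65^6 = 65^4·65^2 ≡ 3
65^8 ≡ 130
65^12 = 65^8·65^4 ≡ 9
65^16 ≡ 109
65^24 = 65^16·65^8 ≡ 81
65^32 ≡ 108
65^48 = 65^32·65^16 ≡ 192
65^64 ≡ 84
65^96 = 65^64·65^32 ≡ 1  ← first divisor giving 1
The order is 96.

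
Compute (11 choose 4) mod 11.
0

Using Lucas' theorem:
Write n=11 and k=4 in base 11:
n in base 11: [1, 0]
k in base 11: [0, 4]
C(11,4) mod 11 = ∏ C(n_i, k_i) mod 11
Digit binomials (mod 11): C(1,0) = 1; C(0,4) = 0 (k_i > n_i)
Product: 1 × 0 = 0 ≡ 0 (mod 11)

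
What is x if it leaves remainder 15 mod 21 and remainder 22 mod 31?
456

Using Chinese Remainder Theorem:
M = 21 × 31 = 651
M1 = 31, M2 = 21
y1 = 31^(-1) mod 21 = 19
y2 = 21^(-1) mod 31 = 3
x = (15×31×19 + 22×21×3) mod 651 = 456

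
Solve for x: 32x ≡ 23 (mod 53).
x ≡ 9 (mod 53)

gcd(32, 53) = 1, which divides 23, so solutions exist.
Find 32^(-1) mod 53 by the extended Euclidean algorithm:
53 = 1 × 32 + 21  ⟹  21 = (1)·53 + (-1)·32
32 = 1 × 21 + 11  ⟹  11 = (-1)·53 + (2)·32
21 = 1 × 11 + 10  ⟹  10 = (2)·53 + (-3)·32
11 = 1 × 10 + 1  ⟹  1 = (-3)·53 + (5)·32
So (5)·32 ≡ 1 (mod 53), i.e. 32^(-1) ≡ 5 (mod 53).
x ≡ 5 × 23 = 115 ≡ 9 (mod 53).
Check: 32 × 9 = 288 ≡ 23 (mod 53).
Unique solution: x ≡ 9 (mod 53)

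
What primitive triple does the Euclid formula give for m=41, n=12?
(1537, 984, 1825)

Euclid's formula: a = m² - n², b = 2mn, c = m² + n²
m = 41, n = 12
a = 41² - 12² = 1681 - 144 = 1537
b = 2 × 41 × 12 = 984
c = 41² + 12² = 1681 + 144 = 1825
Verification: 1537² + 984² = 2362369 + 968256 = 3330625 = 1825² ✓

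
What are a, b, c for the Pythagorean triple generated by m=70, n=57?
(1651, 7980, 8149)

Euclid's formula: a = m² - n², b = 2mn, c = m² + n²
m = 70, n = 57
a = 70² - 57² = 4900 - 3249 = 1651
b = 2 × 70 × 57 = 7980
c = 70² + 57² = 4900 + 3249 = 8149
Verification: 1651² + 7980² = 2725801 + 63680400 = 66406201 = 8149² ✓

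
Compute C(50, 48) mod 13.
3

Using Lucas' theorem:
Write n=50 and k=48 in base 13:
n in base 13: [3, 11]
k in base 13: [3, 9]
C(50,48) mod 13 = ∏ C(n_i, k_i) mod 13
Digit binomials (mod 13): C(3,3) = 1; C(11,9) = 55 ≡ 3
Product: 1 × 3 = 3 ≡ 3 (mod 13)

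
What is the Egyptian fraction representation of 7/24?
1/4 + 1/24

Greedy algorithm:
7/24: ceiling(24/7) = 4, use 1/4
1/24: ceiling(24/1) = 24, use 1/24
Result: 7/24 = 1/4 + 1/24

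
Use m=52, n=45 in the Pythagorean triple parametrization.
(679, 4680, 4729)

Euclid's formula: a = m² - n², b = 2mn, c = m² + n²
m = 52, n = 45
a = 52² - 45² = 2704 - 2025 = 679
b = 2 × 52 × 45 = 4680
c = 52² + 45² = 2704 + 2025 = 4729
Verification: 679² + 4680² = 461041 + 21902400 = 22363441 = 4729² ✓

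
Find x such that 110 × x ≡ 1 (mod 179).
83

gcd(110, 179) = 1, so the inverse exists.
Extended Euclidean algorithm on (179, 110):
179 = 1 × 110 + 69  ⟹  69 = (1)·179 + (-1)·110
110 = 1 × 69 + 41  ⟹  41 = (-1)·179 + (2)·110
69 = 1 × 41 + 28  ⟹  28 = (2)·179 + (-3)·110
41 = 1 × 28 + 13  ⟹  13 = (-3)·179 + (5)·110
28 = 2 × 13 + 2  ⟹  2 = (8)·179 + (-13)·110
13 = 6 × 2 + 1  ⟹  1 = (-51)·179 + (83)·110
So (83)·110 ≡ 1 (mod 179), i.e. 110^(-1) ≡ 83 (mod 179).
Check: 110 × 83 = 9130 ≡ 1 (mod 179)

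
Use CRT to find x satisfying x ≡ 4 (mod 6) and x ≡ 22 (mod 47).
22

Using Chinese Remainder Theorem:
M = 6 × 47 = 282
M1 = 47, M2 = 6
y1 = 47^(-1) mod 6 = 5
y2 = 6^(-1) mod 47 = 8
x = (4×47×5 + 22×6×8) mod 282 = 22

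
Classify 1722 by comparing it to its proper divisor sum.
abundant

Proper divisors of 1722: sum = 1 + 2 + 3 + 6 + 7 + 14 + 21 + 41 + 42 + 82 + 123 + 246 + 287 + 574 + 861 = 2310
Since 2310 > 1722, 1722 is abundant.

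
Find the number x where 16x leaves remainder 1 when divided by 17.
16

gcd(16, 17) = 1, so the inverse exists.
Extended Euclidean algorithm on (17, 16):
17 = 1 × 16 + 1  ⟹  1 = (1)·17 + (-1)·16
So (-1)·16 ≡ 1 (mod 17), i.e. 16^(-1) ≡ -1 ≡ 16 (mod 17).
Check: 16 × 16 = 256 ≡ 1 (mod 17)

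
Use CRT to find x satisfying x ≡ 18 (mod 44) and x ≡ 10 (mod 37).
898

Using Chinese Remainder Theorem:
M = 44 × 37 = 1628
M1 = 37, M2 = 44
y1 = 37^(-1) mod 44 = 25
y2 = 44^(-1) mod 37 = 16
x = (18×37×25 + 10×44×16) mod 1628 = 898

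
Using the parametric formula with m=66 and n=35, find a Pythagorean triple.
(3131, 4620, 5581)

Euclid's formula: a = m² - n², b = 2mn, c = m² + n²
m = 66, n = 35
a = 66² - 35² = 4356 - 1225 = 3131
b = 2 × 66 × 35 = 4620
c = 66² + 35² = 4356 + 1225 = 5581
Verification: 3131² + 4620² = 9803161 + 21344400 = 31147561 = 5581² ✓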